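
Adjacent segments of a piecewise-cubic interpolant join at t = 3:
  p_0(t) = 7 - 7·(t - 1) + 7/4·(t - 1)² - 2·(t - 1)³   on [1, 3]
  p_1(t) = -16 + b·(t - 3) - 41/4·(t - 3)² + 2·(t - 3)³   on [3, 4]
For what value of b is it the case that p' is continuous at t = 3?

-24

p_0'(t) = -7 + 7/2·(t - 1) - 6·(t - 1)², so p_0'(3) = -24. On the right, p_1'(3) = b, so b = -24.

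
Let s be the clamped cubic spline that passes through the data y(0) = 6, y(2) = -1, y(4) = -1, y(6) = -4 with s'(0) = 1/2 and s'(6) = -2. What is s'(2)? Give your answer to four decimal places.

-2.7667

Put M_i = s'' at the i-th knot. Here h = (2, 2, 2) and Δ = (-7/2, 0, -3/2), so the interior equations h_(i-1)·M_(i-1) + 2(h_(i-1)+h_i)·M_i + h_i·M_(i+1) = 6(Δ_i − Δ_(i-1)) read
  2·M_0 + 8·M_1 + 2·M_2 = 6(Δ_1 - Δ_0) = 21
  2·M_1 + 8·M_2 + 2·M_3 = 6(Δ_2 - Δ_1) = -9
Clamped end conditions give two more equations: 2h_0·M_0 + h_0·M_1 = 6(Δ_0 - s'(0)) = -24 and h_2·M_2 + 2h_2·M_3 = 6(s'(6) - Δ_2) = -3.
Solving the tridiagonal system: M_0 = -131/15, M_1 = 82/15, M_2 = -79/30, M_3 = 17/30.
On [2, 4], s'(t) = b_1 + 2c_1·(t - 2) + 3d_1·(t - 2)² with b_1 = Δ_1 - h_1(2M_1 + M_2)/6 = -83/30, c_1 = M_1/2 = 41/15, d_1 = (M_2 - M_1)/(6h_1) = -27/40. So s'(2) = -83/30.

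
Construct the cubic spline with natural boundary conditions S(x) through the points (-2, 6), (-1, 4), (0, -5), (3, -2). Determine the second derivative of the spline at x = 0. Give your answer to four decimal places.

9.0968

Let M_i = S''(x_i). Step sizes h_i = 1, 1, 3; slopes of the chords Δ_i = (y_(i+1) - y_i)/h_i = -2, -9, 1.
  1·M_0 + 4·M_1 + 1·M_2 = 6(Δ_1 - Δ_0) = -42
  1·M_1 + 8·M_2 + 3·M_3 = 6(Δ_2 - Δ_1) = 60
Natural end conditions: M_0 = M_3 = 0.
Solving the tridiagonal system: M_0 = 0, M_1 = -396/31, M_2 = 282/31, M_3 = 0.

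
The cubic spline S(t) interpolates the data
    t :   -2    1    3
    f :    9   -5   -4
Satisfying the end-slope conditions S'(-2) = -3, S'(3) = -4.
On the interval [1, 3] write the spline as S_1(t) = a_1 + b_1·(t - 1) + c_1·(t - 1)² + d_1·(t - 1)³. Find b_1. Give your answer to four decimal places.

-0.5500

With σ_i denoting the second derivative at x_i, h_i = 3, 2, and Δ_i = (y_(i+1) − y_i)/h_i = -14/3, 1/2:
  3·σ_0 + 10·σ_1 + 2·σ_2 = 6(Δ_1 - Δ_0) = 31
Clamped end conditions give two more equations: 2h_0·σ_0 + h_0·σ_1 = 6(Δ_0 - S'(-2)) = -10 and h_1·σ_1 + 2h_1·σ_2 = 6(S'(3) - Δ_1) = -27.
Forward elimination and back-substitution give σ_0 = -149/30, σ_1 = 33/5, σ_2 = -201/20.
On [1, 3], with S_1(t) = a_1 + b_1·(t - 1) + c_1·(t - 1)² + d_1·(t - 1)³: c_1 = σ_1/2 = 33/10, d_1 = (σ_2 - σ_1)/(6h_1) = -111/80, b_1 = Δ_1 - h_1(2σ_1 + σ_2)/6 = -11/20.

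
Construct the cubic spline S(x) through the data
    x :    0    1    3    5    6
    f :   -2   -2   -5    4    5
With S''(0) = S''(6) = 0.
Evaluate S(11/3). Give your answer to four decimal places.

-2.5580

Put m_i = S'' at the i-th knot. Here h = (1, 2, 2, 1) and Δ = (0, -3/2, 9/2, 1), so the interior equations h_(i-1)·m_(i-1) + 2(h_(i-1)+h_i)·m_i + h_i·m_(i+1) = 6(Δ_i − Δ_(i-1)) read
  1·m_0 + 6·m_1 + 2·m_2 = 6(Δ_1 - Δ_0) = -9
  2·m_1 + 8·m_2 + 2·m_3 = 6(Δ_2 - Δ_1) = 36
  2·m_2 + 6·m_3 + 1·m_4 = 6(Δ_3 - Δ_2) = -21
Natural end conditions: m_0 = m_4 = 0.
Solving: m_0 = 0, m_1 = -19/5, m_2 = 69/10, m_3 = -29/5, m_4 = 0.
On [3, 5], S(x) = -5 + 11/6·(x - 3) + 69/20·(x - 3)² - 127/120·(x - 3)³.
With (x - 3) = 2/3: S(11/3) = -1036/405.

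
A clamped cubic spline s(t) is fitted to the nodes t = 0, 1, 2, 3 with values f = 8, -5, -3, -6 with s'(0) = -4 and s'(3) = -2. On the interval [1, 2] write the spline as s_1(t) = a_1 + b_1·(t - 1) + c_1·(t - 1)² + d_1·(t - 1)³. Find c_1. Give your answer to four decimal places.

Put M_i = s'' at the i-th knot. Here h = (1, 1, 1) and Δ = (-13, 2, -3), so the interior equations h_(i-1)·M_(i-1) + 2(h_(i-1)+h_i)·M_i + h_i·M_(i+1) = 6(Δ_i − Δ_(i-1)) read
  1·M_0 + 4·M_1 + 1·M_2 = 6(Δ_1 - Δ_0) = 90
  1·M_1 + 4·M_2 + 1·M_3 = 6(Δ_2 - Δ_1) = -30
Clamped end conditions give two more equations: 2h_0·M_0 + h_0·M_1 = 6(Δ_0 - s'(0)) = -54 and h_2·M_2 + 2h_2·M_3 = 6(s'(3) - Δ_2) = 6.
Solving: M_0 = -140/3, M_1 = 118/3, M_2 = -62/3, M_3 = 40/3.
On [1, 2], with s_1(t) = a_1 + b_1·(t - 1) + c_1·(t - 1)² + d_1·(t - 1)³: c_1 = M_1/2 = 59/3, d_1 = (M_2 - M_1)/(6h_1) = -10, b_1 = Δ_1 - h_1(2M_1 + M_2)/6 = -23/3.

19.6667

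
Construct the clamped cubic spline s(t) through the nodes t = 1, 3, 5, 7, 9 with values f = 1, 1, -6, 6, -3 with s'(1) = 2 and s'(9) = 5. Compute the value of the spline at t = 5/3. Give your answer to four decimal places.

2.1693

Put M_i = s'' at the i-th knot. Here h = (2, 2, 2, 2) and Δ = (0, -7/2, 6, -9/2), so the interior equations h_(i-1)·M_(i-1) + 2(h_(i-1)+h_i)·M_i + h_i·M_(i+1) = 6(Δ_i − Δ_(i-1)) read
  2·M_0 + 8·M_1 + 2·M_2 = 6(Δ_1 - Δ_0) = -21
  2·M_1 + 8·M_2 + 2·M_3 = 6(Δ_2 - Δ_1) = 57
  2·M_2 + 8·M_3 + 2·M_4 = 6(Δ_3 - Δ_2) = -63
Clamped end conditions give two more equations: 2h_0·M_0 + h_0·M_1 = 6(Δ_0 - s'(1)) = -12 and h_3·M_3 + 2h_3·M_4 = 6(s'(9) - Δ_3) = 57.
Solving: M_0 = -3/28, M_1 = -81/14, M_2 = 51/4, M_3 = -117/7, M_4 = 633/28.
On [1, 3], s(t) = 1 + 2·(t - 1) - 3/56·(t - 1)² - 53/112·(t - 1)³.
With (t - 1) = 2/3: s(5/3) = 410/189.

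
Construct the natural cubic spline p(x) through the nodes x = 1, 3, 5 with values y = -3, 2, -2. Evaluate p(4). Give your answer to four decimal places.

Put σ_i = p'' at the i-th knot. Here h = (2, 2) and Δ = (5/2, -2), so the interior equations h_(i-1)·σ_(i-1) + 2(h_(i-1)+h_i)·σ_i + h_i·σ_(i+1) = 6(Δ_i − Δ_(i-1)) read
  2·σ_0 + 8·σ_1 + 2·σ_2 = 6(Δ_1 - Δ_0) = -27
Natural end conditions: σ_0 = σ_2 = 0.
Forward elimination and back-substitution give σ_0 = 0, σ_1 = -27/8, σ_2 = 0.
On [3, 5], p(x) = 2 + 1/4·(x - 3) - 27/16·(x - 3)² + 9/32·(x - 3)³.
With (x - 3) = 1: p(4) = 27/32.

0.8438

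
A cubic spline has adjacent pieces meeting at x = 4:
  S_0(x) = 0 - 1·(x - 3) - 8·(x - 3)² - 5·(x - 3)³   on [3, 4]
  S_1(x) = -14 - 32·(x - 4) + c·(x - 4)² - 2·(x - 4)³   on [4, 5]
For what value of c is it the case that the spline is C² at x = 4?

-23

S_0''(x) = -16 - 30·(x - 3), so S_0''(4) = -46. On the right, S_1''(4) = 2c, so c = -23.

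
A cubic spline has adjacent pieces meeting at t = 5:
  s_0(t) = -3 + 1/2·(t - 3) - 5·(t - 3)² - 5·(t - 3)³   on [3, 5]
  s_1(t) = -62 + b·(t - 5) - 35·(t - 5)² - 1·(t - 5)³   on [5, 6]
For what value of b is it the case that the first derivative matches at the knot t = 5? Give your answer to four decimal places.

-79.5000

s_0'(t) = 1/2 - 10·(t - 3) - 15·(t - 3)², so s_0'(5) = -159/2. On the right, s_1'(5) = b, so b = -159/2.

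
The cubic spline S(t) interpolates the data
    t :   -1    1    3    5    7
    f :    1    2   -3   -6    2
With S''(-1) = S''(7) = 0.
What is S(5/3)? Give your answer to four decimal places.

Put M_i = S'' at the i-th knot. Here h = (2, 2, 2, 2) and Δ = (1/2, -5/2, -3/2, 4), so the interior equations h_(i-1)·M_(i-1) + 2(h_(i-1)+h_i)·M_i + h_i·M_(i+1) = 6(Δ_i − Δ_(i-1)) read
  2·M_0 + 8·M_1 + 2·M_2 = 6(Δ_1 - Δ_0) = -18
  2·M_1 + 8·M_2 + 2·M_3 = 6(Δ_2 - Δ_1) = 6
  2·M_2 + 8·M_3 + 2·M_4 = 6(Δ_3 - Δ_2) = 33
Natural end conditions: M_0 = M_4 = 0.
Forward elimination and back-substitution give M_0 = 0, M_1 = -261/112, M_2 = 9/28, M_3 = 453/112, M_4 = 0.
On [1, 3], S(t) = 2 - 59/56·(t - 1) - 261/224·(t - 1)² + 99/448·(t - 1)³.
With (t - 1) = 2/3: S(5/3) = 71/84.

0.8452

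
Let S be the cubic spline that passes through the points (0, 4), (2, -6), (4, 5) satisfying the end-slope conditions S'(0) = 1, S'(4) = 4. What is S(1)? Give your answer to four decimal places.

-0.5313

With M_i denoting the second derivative at x_i, h_i = 2, 2, and Δ_i = (y_(i+1) − y_i)/h_i = -5, 11/2:
  2·M_0 + 8·M_1 + 2·M_2 = 6(Δ_1 - Δ_0) = 63
Clamped end conditions give two more equations: 2h_0·M_0 + h_0·M_1 = 6(Δ_0 - S'(0)) = -36 and h_1·M_1 + 2h_1·M_2 = 6(S'(4) - Δ_1) = -9.
Solving: M_0 = -129/8, M_1 = 57/4, M_2 = -75/8.
On [0, 2], S(x) = 4 + 1·x - 129/16·x² + 81/32·x³.
With x = 1: S(1) = -17/32.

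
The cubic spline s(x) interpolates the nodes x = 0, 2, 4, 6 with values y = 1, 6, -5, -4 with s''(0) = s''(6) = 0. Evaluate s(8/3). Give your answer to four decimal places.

2.9457

Let M_i = s''(x_i). Step sizes h_i = 2, 2, 2; slopes of the chords Δ_i = (y_(i+1) - y_i)/h_i = 5/2, -11/2, 1/2.
  2·M_0 + 8·M_1 + 2·M_2 = 6(Δ_1 - Δ_0) = -48
  2·M_1 + 8·M_2 + 2·M_3 = 6(Δ_2 - Δ_1) = 36
Natural end conditions: M_0 = M_3 = 0.
Forward elimination and back-substitution give M_0 = 0, M_1 = -38/5, M_2 = 32/5, M_3 = 0.
On [2, 4], s(x) = 6 - 77/30·(x - 2) - 19/5·(x - 2)² + 7/6·(x - 2)³.
With (x - 2) = 2/3: s(8/3) = 1193/405.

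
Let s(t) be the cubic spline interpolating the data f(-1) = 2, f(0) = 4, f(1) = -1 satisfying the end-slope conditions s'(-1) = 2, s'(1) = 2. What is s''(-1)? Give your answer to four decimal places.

10.5000

Write M_i for s''(x_i). With h_i = 1, 1 and divided differences Δ_i = 2, -5, the continuity of s' gives the tridiagonal system
  1·M_0 + 4·M_1 + 1·M_2 = 6(Δ_1 - Δ_0) = -42
Clamped end conditions give two more equations: 2h_0·M_0 + h_0·M_1 = 6(Δ_0 - s'(-1)) = 0 and h_1·M_1 + 2h_1·M_2 = 6(s'(1) - Δ_1) = 42.
Hence M_0 = 21/2, M_1 = -21, M_2 = 63/2.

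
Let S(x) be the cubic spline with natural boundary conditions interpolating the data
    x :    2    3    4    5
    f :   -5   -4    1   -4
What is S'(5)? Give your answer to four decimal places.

-7.9333

With M_i denoting the second derivative at x_i, h_i = 1, 1, 1, and Δ_i = (y_(i+1) − y_i)/h_i = 1, 5, -5:
  1·M_0 + 4·M_1 + 1·M_2 = 6(Δ_1 - Δ_0) = 24
  1·M_1 + 4·M_2 + 1·M_3 = 6(Δ_2 - Δ_1) = -60
Natural end conditions: M_0 = M_3 = 0.
Solving: M_0 = 0, M_1 = 52/5, M_2 = -88/5, M_3 = 0.
On [4, 5], S'(x) = b_2 + 2c_2·(x - 4) + 3d_2·(x - 4)² with b_2 = Δ_2 - h_2(2M_2 + M_3)/6 = 13/15, c_2 = M_2/2 = -44/5, d_2 = (M_3 - M_2)/(6h_2) = 44/15. So S'(5) = -119/15.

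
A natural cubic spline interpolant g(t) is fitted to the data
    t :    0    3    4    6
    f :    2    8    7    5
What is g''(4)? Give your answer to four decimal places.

Let σ_i = g''(x_i). Step sizes h_i = 3, 1, 2; slopes of the chords Δ_i = (y_(i+1) - y_i)/h_i = 2, -1, -1.
  3·σ_0 + 8·σ_1 + 1·σ_2 = 6(Δ_1 - Δ_0) = -18
  1·σ_1 + 6·σ_2 + 2·σ_3 = 6(Δ_2 - Δ_1) = 0
Natural end conditions: σ_0 = σ_3 = 0.
Solving: σ_0 = 0, σ_1 = -108/47, σ_2 = 18/47, σ_3 = 0.

0.3830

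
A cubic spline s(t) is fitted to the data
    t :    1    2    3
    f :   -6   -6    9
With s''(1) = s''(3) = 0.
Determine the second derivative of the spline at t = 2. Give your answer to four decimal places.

Write M_i for s''(x_i). With h_i = 1, 1 and divided differences Δ_i = 0, 15, the continuity of s' gives the tridiagonal system
  1·M_0 + 4·M_1 + 1·M_2 = 6(Δ_1 - Δ_0) = 90
Natural end conditions: M_0 = M_2 = 0.
Forward elimination and back-substitution give M_0 = 0, M_1 = 45/2, M_2 = 0.

22.5000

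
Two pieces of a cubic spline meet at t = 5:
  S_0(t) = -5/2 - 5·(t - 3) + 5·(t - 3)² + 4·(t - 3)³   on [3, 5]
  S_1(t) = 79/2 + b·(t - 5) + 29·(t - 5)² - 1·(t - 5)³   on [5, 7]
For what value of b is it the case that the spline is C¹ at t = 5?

S_0'(t) = -5 + 10·(t - 3) + 12·(t - 3)², so S_0'(5) = 63. On the right, S_1'(5) = b, so b = 63.

63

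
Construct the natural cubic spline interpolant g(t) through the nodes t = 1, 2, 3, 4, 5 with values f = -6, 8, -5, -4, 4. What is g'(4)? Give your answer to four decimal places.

7.2143

Let σ_i = g''(x_i). Step sizes h_i = 1, 1, 1, 1; slopes of the chords Δ_i = (y_(i+1) - y_i)/h_i = 14, -13, 1, 8.
  1·σ_0 + 4·σ_1 + 1·σ_2 = 6(Δ_1 - Δ_0) = -162
  1·σ_1 + 4·σ_2 + 1·σ_3 = 6(Δ_2 - Δ_1) = 84
  1·σ_2 + 4·σ_3 + 1·σ_4 = 6(Δ_3 - Δ_2) = 42
Natural end conditions: σ_0 = σ_4 = 0.
Solving the tridiagonal system: σ_0 = 0, σ_1 = -681/14, σ_2 = 228/7, σ_3 = 33/14, σ_4 = 0.
On [4, 5], g'(t) = b_3 + 2c_3·(t - 4) + 3d_3·(t - 4)² with b_3 = Δ_3 - h_3(2σ_3 + σ_4)/6 = 101/14, c_3 = σ_3/2 = 33/28, d_3 = (σ_4 - σ_3)/(6h_3) = -11/28. So g'(4) = 101/14.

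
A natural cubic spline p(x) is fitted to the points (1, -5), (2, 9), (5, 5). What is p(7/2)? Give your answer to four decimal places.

With M_i denoting the second derivative at x_i, h_i = 1, 3, and Δ_i = (y_(i+1) − y_i)/h_i = 14, -4/3:
  1·M_0 + 8·M_1 + 3·M_2 = 6(Δ_1 - Δ_0) = -92
Natural end conditions: M_0 = M_2 = 0.
Solving the tridiagonal system: M_0 = 0, M_1 = -23/2, M_2 = 0.
On [2, 5], p(x) = 9 + 61/6·(x - 2) - 23/4·(x - 2)² + 23/36·(x - 2)³.
With (x - 2) = 3/2: p(7/2) = 431/32.

13.4688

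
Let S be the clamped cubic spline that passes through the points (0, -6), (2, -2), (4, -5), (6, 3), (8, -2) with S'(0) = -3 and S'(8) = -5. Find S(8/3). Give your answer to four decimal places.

Put M_i = S'' at the i-th knot. Here h = (2, 2, 2, 2) and Δ = (2, -3/2, 4, -5/2), so the interior equations h_(i-1)·M_(i-1) + 2(h_(i-1)+h_i)·M_i + h_i·M_(i+1) = 6(Δ_i − Δ_(i-1)) read
  2·M_0 + 8·M_1 + 2·M_2 = 6(Δ_1 - Δ_0) = -21
  2·M_1 + 8·M_2 + 2·M_3 = 6(Δ_2 - Δ_1) = 33
  2·M_2 + 8·M_3 + 2·M_4 = 6(Δ_3 - Δ_2) = -39
Clamped end conditions give two more equations: 2h_0·M_0 + h_0·M_1 = 6(Δ_0 - S'(0)) = 30 and h_3·M_3 + 2h_3·M_4 = 6(S'(8) - Δ_3) = -15.
Solving the tridiagonal system: M_0 = 625/56, M_1 = -205/28, M_2 = 61/8, M_3 = -187/28, M_4 = -23/56.
On [2, 4], S(x) = -2 + 47/56·(x - 2) - 205/56·(x - 2)² + 279/224·(x - 2)³.
With (x - 2) = 2/3: S(8/3) = -170/63.

-2.6984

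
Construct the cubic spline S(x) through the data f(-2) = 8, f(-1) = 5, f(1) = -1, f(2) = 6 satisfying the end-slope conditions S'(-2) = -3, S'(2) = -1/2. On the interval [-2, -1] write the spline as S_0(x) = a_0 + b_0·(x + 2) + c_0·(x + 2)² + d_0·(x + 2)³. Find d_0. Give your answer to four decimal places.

-1.5714

Write σ_i for S''(x_i). With h_i = 1, 2, 1 and divided differences Δ_i = -3, -3, 7, the continuity of S' gives the tridiagonal system
  1·σ_0 + 6·σ_1 + 2·σ_2 = 6(Δ_1 - Δ_0) = 0
  2·σ_1 + 6·σ_2 + 1·σ_3 = 6(Δ_2 - Δ_1) = 60
Clamped end conditions give two more equations: 2h_0·σ_0 + h_0·σ_1 = 6(Δ_0 - S'(-2)) = 0 and h_2·σ_2 + 2h_2·σ_3 = 6(S'(2) - Δ_2) = -45.
Forward elimination and back-substitution give σ_0 = 22/7, σ_1 = -44/7, σ_2 = 121/7, σ_3 = -218/7.
On [-2, -1], with S_0(x) = a_0 + b_0·(x + 2) + c_0·(x + 2)² + d_0·(x + 2)³: c_0 = σ_0/2 = 11/7, d_0 = (σ_1 - σ_0)/(6h_0) = -11/7, b_0 = Δ_0 - h_0(2σ_0 + σ_1)/6 = -3.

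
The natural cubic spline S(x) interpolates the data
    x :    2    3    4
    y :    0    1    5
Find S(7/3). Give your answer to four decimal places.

0.1111

Write M_i for S''(x_i). With h_i = 1, 1 and divided differences Δ_i = 1, 4, the continuity of S' gives the tridiagonal system
  1·M_0 + 4·M_1 + 1·M_2 = 6(Δ_1 - Δ_0) = 18
Natural end conditions: M_0 = M_2 = 0.
Forward elimination and back-substitution give M_0 = 0, M_1 = 9/2, M_2 = 0.
On [2, 3], S(x) = 0 + 1/4·(x - 2) + 0·(x - 2)² + 3/4·(x - 2)³.
With (x - 2) = 1/3: S(7/3) = 1/9.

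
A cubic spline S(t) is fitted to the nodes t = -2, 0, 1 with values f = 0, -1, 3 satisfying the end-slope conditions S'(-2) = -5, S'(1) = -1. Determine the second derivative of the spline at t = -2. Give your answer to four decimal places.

Put m_i = S'' at the i-th knot. Here h = (2, 1) and Δ = (-1/2, 4), so the interior equations h_(i-1)·m_(i-1) + 2(h_(i-1)+h_i)·m_i + h_i·m_(i+1) = 6(Δ_i − Δ_(i-1)) read
  2·m_0 + 6·m_1 + 1·m_2 = 6(Δ_1 - Δ_0) = 27
Clamped end conditions give two more equations: 2h_0·m_0 + h_0·m_1 = 6(Δ_0 - S'(-2)) = 27 and h_1·m_1 + 2h_1·m_2 = 6(S'(1) - Δ_1) = -30.
Forward elimination and back-substitution give m_0 = 43/12, m_1 = 19/3, m_2 = -109/6.

3.5833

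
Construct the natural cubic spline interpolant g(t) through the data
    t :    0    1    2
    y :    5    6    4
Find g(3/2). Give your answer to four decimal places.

5.2813

Let M_i = g''(x_i). Step sizes h_i = 1, 1; slopes of the chords Δ_i = (y_(i+1) - y_i)/h_i = 1, -2.
  1·M_0 + 4·M_1 + 1·M_2 = 6(Δ_1 - Δ_0) = -18
Natural end conditions: M_0 = M_2 = 0.
Forward elimination and back-substitution give M_0 = 0, M_1 = -9/2, M_2 = 0.
On [1, 2], g(t) = 6 - 1/2·(t - 1) - 9/4·(t - 1)² + 3/4·(t - 1)³.
With (t - 1) = 1/2: g(3/2) = 169/32.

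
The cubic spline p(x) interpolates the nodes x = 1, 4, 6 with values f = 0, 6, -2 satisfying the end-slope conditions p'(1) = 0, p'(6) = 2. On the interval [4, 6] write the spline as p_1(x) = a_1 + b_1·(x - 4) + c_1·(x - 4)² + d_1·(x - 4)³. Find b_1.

-3

Let M_i = p''(x_i). Step sizes h_i = 3, 2; slopes of the chords Δ_i = (y_(i+1) - y_i)/h_i = 2, -4.
  3·M_0 + 10·M_1 + 2·M_2 = 6(Δ_1 - Δ_0) = -36
Clamped end conditions give two more equations: 2h_0·M_0 + h_0·M_1 = 6(Δ_0 - p'(1)) = 12 and h_1·M_1 + 2h_1·M_2 = 6(p'(6) - Δ_1) = 36.
Hence M_0 = 6, M_1 = -8, M_2 = 13.
On [4, 6], with p_1(x) = a_1 + b_1·(x - 4) + c_1·(x - 4)² + d_1·(x - 4)³: c_1 = M_1/2 = -4, d_1 = (M_2 - M_1)/(6h_1) = 7/4, b_1 = Δ_1 - h_1(2M_1 + M_2)/6 = -3.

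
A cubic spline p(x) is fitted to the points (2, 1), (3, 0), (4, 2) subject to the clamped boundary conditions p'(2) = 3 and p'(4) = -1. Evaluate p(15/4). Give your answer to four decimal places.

1.8398

With M_i denoting the second derivative at x_i, h_i = 1, 1, and Δ_i = (y_(i+1) − y_i)/h_i = -1, 2:
  1·M_0 + 4·M_1 + 1·M_2 = 6(Δ_1 - Δ_0) = 18
Clamped end conditions give two more equations: 2h_0·M_0 + h_0·M_1 = 6(Δ_0 - p'(2)) = -24 and h_1·M_1 + 2h_1·M_2 = 6(p'(4) - Δ_1) = -18.
Forward elimination and back-substitution give M_0 = -37/2, M_1 = 13, M_2 = -31/2.
On [3, 4], p(x) = 0 + 1/4·(x - 3) + 13/2·(x - 3)² - 19/4·(x - 3)³.
With (x - 3) = 3/4: p(15/4) = 471/256.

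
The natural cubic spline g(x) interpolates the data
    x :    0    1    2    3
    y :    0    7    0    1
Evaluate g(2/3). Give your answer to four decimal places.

6.2469

Let M_i = g''(x_i). Step sizes h_i = 1, 1, 1; slopes of the chords Δ_i = (y_(i+1) - y_i)/h_i = 7, -7, 1.
  1·M_0 + 4·M_1 + 1·M_2 = 6(Δ_1 - Δ_0) = -84
  1·M_1 + 4·M_2 + 1·M_3 = 6(Δ_2 - Δ_1) = 48
Natural end conditions: M_0 = M_3 = 0.
Solving: M_0 = 0, M_1 = -128/5, M_2 = 92/5, M_3 = 0.
On [0, 1], g(x) = 0 + 169/15·x + 0·x² - 64/15·x³.
With x = 2/3: g(2/3) = 506/81.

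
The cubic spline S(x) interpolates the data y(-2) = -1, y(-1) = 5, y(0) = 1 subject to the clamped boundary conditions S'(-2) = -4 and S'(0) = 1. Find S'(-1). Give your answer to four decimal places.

2.2500

Write σ_i for S''(x_i). With h_i = 1, 1 and divided differences Δ_i = 6, -4, the continuity of S' gives the tridiagonal system
  1·σ_0 + 4·σ_1 + 1·σ_2 = 6(Δ_1 - Δ_0) = -60
Clamped end conditions give two more equations: 2h_0·σ_0 + h_0·σ_1 = 6(Δ_0 - S'(-2)) = 60 and h_1·σ_1 + 2h_1·σ_2 = 6(S'(0) - Δ_1) = 30.
Hence σ_0 = 95/2, σ_1 = -35, σ_2 = 65/2.
On [-1, 0], S'(x) = b_1 + 2c_1·(x + 1) + 3d_1·(x + 1)² with b_1 = Δ_1 - h_1(2σ_1 + σ_2)/6 = 9/4, c_1 = σ_1/2 = -35/2, d_1 = (σ_2 - σ_1)/(6h_1) = 45/4. So S'(-1) = 9/4.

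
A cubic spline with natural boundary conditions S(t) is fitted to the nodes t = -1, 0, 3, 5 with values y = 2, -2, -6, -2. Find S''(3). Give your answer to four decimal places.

Put M_i = S'' at the i-th knot. Here h = (1, 3, 2) and Δ = (-4, -4/3, 2), so the interior equations h_(i-1)·M_(i-1) + 2(h_(i-1)+h_i)·M_i + h_i·M_(i+1) = 6(Δ_i − Δ_(i-1)) read
  1·M_0 + 8·M_1 + 3·M_2 = 6(Δ_1 - Δ_0) = 16
  3·M_1 + 10·M_2 + 2·M_3 = 6(Δ_2 - Δ_1) = 20
Natural end conditions: M_0 = M_3 = 0.
Forward elimination and back-substitution give M_0 = 0, M_1 = 100/71, M_2 = 112/71, M_3 = 0.

1.5775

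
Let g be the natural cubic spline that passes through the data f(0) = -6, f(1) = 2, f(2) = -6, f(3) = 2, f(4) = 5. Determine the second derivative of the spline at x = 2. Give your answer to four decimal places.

36.4286

With M_i denoting the second derivative at x_i, h_i = 1, 1, 1, 1, and Δ_i = (y_(i+1) − y_i)/h_i = 8, -8, 8, 3:
  1·M_0 + 4·M_1 + 1·M_2 = 6(Δ_1 - Δ_0) = -96
  1·M_1 + 4·M_2 + 1·M_3 = 6(Δ_2 - Δ_1) = 96
  1·M_2 + 4·M_3 + 1·M_4 = 6(Δ_3 - Δ_2) = -30
Natural end conditions: M_0 = M_4 = 0.
Solving: M_0 = 0, M_1 = -927/28, M_2 = 255/7, M_3 = -465/28, M_4 = 0.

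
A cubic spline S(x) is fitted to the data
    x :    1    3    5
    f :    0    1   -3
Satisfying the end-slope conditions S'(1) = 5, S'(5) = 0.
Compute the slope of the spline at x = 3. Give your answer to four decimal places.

Write m_i for S''(x_i). With h_i = 2, 2 and divided differences Δ_i = 1/2, -2, the continuity of S' gives the tridiagonal system
  2·m_0 + 8·m_1 + 2·m_2 = 6(Δ_1 - Δ_0) = -15
Clamped end conditions give two more equations: 2h_0·m_0 + h_0·m_1 = 6(Δ_0 - S'(1)) = -27 and h_1·m_1 + 2h_1·m_2 = 6(S'(5) - Δ_1) = 12.
Hence m_0 = -49/8, m_1 = -5/4, m_2 = 29/8.
On [3, 5], S'(x) = b_1 + 2c_1·(x - 3) + 3d_1·(x - 3)² with b_1 = Δ_1 - h_1(2m_1 + m_2)/6 = -19/8, c_1 = m_1/2 = -5/8, d_1 = (m_2 - m_1)/(6h_1) = 13/32. So S'(3) = -19/8.

-2.3750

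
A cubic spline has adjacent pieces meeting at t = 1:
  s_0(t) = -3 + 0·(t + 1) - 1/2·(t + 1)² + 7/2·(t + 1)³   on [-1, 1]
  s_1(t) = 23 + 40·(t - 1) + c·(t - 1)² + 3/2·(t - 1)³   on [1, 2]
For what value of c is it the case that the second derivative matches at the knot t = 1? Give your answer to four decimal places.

20.5000

s_0''(t) = -1 + 21·(t + 1), so s_0''(1) = 41. On the right, s_1''(1) = 2c, so c = 41/2.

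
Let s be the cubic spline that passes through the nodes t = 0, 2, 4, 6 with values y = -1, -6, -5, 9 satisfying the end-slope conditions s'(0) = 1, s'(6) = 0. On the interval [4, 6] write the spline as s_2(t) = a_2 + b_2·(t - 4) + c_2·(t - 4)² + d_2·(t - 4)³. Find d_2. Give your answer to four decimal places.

Write M_i for s''(x_i). With h_i = 2, 2, 2 and divided differences Δ_i = -5/2, 1/2, 7, the continuity of s' gives the tridiagonal system
  2·M_0 + 8·M_1 + 2·M_2 = 6(Δ_1 - Δ_0) = 18
  2·M_1 + 8·M_2 + 2·M_3 = 6(Δ_2 - Δ_1) = 39
Clamped end conditions give two more equations: 2h_0·M_0 + h_0·M_1 = 6(Δ_0 - s'(0)) = -21 and h_2·M_2 + 2h_2·M_3 = 6(s'(6) - Δ_2) = -42.
Solving: M_0 = -92/15, M_1 = 53/30, M_2 = 121/15, M_3 = -218/15.
On [4, 6], with s_2(t) = a_2 + b_2·(t - 4) + c_2·(t - 4)² + d_2·(t - 4)³: c_2 = M_2/2 = 121/30, d_2 = (M_3 - M_2)/(6h_2) = -113/60, b_2 = Δ_2 - h_2(2M_2 + M_3)/6 = 97/15.

-1.8833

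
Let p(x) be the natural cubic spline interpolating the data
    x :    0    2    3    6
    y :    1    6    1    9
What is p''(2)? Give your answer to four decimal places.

Put M_i = p'' at the i-th knot. Here h = (2, 1, 3) and Δ = (5/2, -5, 8/3), so the interior equations h_(i-1)·M_(i-1) + 2(h_(i-1)+h_i)·M_i + h_i·M_(i+1) = 6(Δ_i − Δ_(i-1)) read
  2·M_0 + 6·M_1 + 1·M_2 = 6(Δ_1 - Δ_0) = -45
  1·M_1 + 8·M_2 + 3·M_3 = 6(Δ_2 - Δ_1) = 46
Natural end conditions: M_0 = M_3 = 0.
Solving the tridiagonal system: M_0 = 0, M_1 = -406/47, M_2 = 321/47, M_3 = 0.

-8.6383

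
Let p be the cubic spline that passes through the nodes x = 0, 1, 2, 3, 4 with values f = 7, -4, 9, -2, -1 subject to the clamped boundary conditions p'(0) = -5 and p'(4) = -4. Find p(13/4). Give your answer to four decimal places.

-2.6682

Let m_i = p''(x_i). Step sizes h_i = 1, 1, 1, 1; slopes of the chords Δ_i = (y_(i+1) - y_i)/h_i = -11, 13, -11, 1.
  1·m_0 + 4·m_1 + 1·m_2 = 6(Δ_1 - Δ_0) = 144
  1·m_1 + 4·m_2 + 1·m_3 = 6(Δ_2 - Δ_1) = -144
  1·m_2 + 4·m_3 + 1·m_4 = 6(Δ_3 - Δ_2) = 72
Clamped end conditions give two more equations: 2h_0·m_0 + h_0·m_1 = 6(Δ_0 - p'(0)) = -36 and h_3·m_3 + 2h_3·m_4 = 6(p'(4) - Δ_3) = -30.
Hence m_0 = -1403/28, m_1 = 899/14, m_2 = -251/4, m_3 = 599/14, m_4 = -1019/28.
On [3, 4], p(x) = -2 - 403/56·(x - 3) + 599/28·(x - 3)² - 739/56·(x - 3)³.
With (x - 3) = 1/4: p(13/4) = -9563/3584.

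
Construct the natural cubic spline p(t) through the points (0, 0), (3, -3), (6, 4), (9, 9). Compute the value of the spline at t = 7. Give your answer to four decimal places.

Let σ_i = p''(x_i). Step sizes h_i = 3, 3, 3; slopes of the chords Δ_i = (y_(i+1) - y_i)/h_i = -1, 7/3, 5/3.
  3·σ_0 + 12·σ_1 + 3·σ_2 = 6(Δ_1 - Δ_0) = 20
  3·σ_1 + 12·σ_2 + 3·σ_3 = 6(Δ_2 - Δ_1) = -4
Natural end conditions: σ_0 = σ_3 = 0.
Solving: σ_0 = 0, σ_1 = 28/15, σ_2 = -4/5, σ_3 = 0.
On [6, 9], p(t) = 4 + 37/15·(t - 6) - 2/5·(t - 6)² + 2/45·(t - 6)³.
With (t - 6) = 1: p(7) = 55/9.

6.1111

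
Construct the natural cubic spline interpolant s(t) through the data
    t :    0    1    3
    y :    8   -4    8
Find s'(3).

12

Let m_i = s''(x_i). Step sizes h_i = 1, 2; slopes of the chords Δ_i = (y_(i+1) - y_i)/h_i = -12, 6.
  1·m_0 + 6·m_1 + 2·m_2 = 6(Δ_1 - Δ_0) = 108
Natural end conditions: m_0 = m_2 = 0.
Solving: m_0 = 0, m_1 = 18, m_2 = 0.
On [1, 3], s'(t) = b_1 + 2c_1·(t - 1) + 3d_1·(t - 1)² with b_1 = Δ_1 - h_1(2m_1 + m_2)/6 = -6, c_1 = m_1/2 = 9, d_1 = (m_2 - m_1)/(6h_1) = -3/2. So s'(3) = 12.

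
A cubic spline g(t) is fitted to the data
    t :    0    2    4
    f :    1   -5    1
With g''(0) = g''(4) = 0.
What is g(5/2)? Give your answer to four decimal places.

-4.4844

Let m_i = g''(x_i). Step sizes h_i = 2, 2; slopes of the chords Δ_i = (y_(i+1) - y_i)/h_i = -3, 3.
  2·m_0 + 8·m_1 + 2·m_2 = 6(Δ_1 - Δ_0) = 36
Natural end conditions: m_0 = m_2 = 0.
Solving: m_0 = 0, m_1 = 9/2, m_2 = 0.
On [2, 4], g(t) = -5 + 0·(t - 2) + 9/4·(t - 2)² - 3/8·(t - 2)³.
With (t - 2) = 1/2: g(5/2) = -287/64.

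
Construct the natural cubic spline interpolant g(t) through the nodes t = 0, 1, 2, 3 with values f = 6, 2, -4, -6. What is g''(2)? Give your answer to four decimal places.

7.2000

Let σ_i = g''(x_i). Step sizes h_i = 1, 1, 1; slopes of the chords Δ_i = (y_(i+1) - y_i)/h_i = -4, -6, -2.
  1·σ_0 + 4·σ_1 + 1·σ_2 = 6(Δ_1 - Δ_0) = -12
  1·σ_1 + 4·σ_2 + 1·σ_3 = 6(Δ_2 - Δ_1) = 24
Natural end conditions: σ_0 = σ_3 = 0.
Forward elimination and back-substitution give σ_0 = 0, σ_1 = -24/5, σ_2 = 36/5, σ_3 = 0.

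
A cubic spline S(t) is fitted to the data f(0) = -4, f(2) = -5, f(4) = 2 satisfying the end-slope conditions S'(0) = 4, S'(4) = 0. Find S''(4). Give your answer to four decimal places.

Put M_i = S'' at the i-th knot. Here h = (2, 2) and Δ = (-1/2, 7/2), so the interior equations h_(i-1)·M_(i-1) + 2(h_(i-1)+h_i)·M_i + h_i·M_(i+1) = 6(Δ_i − Δ_(i-1)) read
  2·M_0 + 8·M_1 + 2·M_2 = 6(Δ_1 - Δ_0) = 24
Clamped end conditions give two more equations: 2h_0·M_0 + h_0·M_1 = 6(Δ_0 - S'(0)) = -27 and h_1·M_1 + 2h_1·M_2 = 6(S'(4) - Δ_1) = -21.
Solving: M_0 = -43/4, M_1 = 8, M_2 = -37/4.

-9.2500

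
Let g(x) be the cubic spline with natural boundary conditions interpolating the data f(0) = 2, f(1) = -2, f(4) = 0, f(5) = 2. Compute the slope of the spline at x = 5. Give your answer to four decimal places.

Put σ_i = g'' at the i-th knot. Here h = (1, 3, 1) and Δ = (-4, 2/3, 2), so the interior equations h_(i-1)·σ_(i-1) + 2(h_(i-1)+h_i)·σ_i + h_i·σ_(i+1) = 6(Δ_i − Δ_(i-1)) read
  1·σ_0 + 8·σ_1 + 3·σ_2 = 6(Δ_1 - Δ_0) = 28
  3·σ_1 + 8·σ_2 + 1·σ_3 = 6(Δ_2 - Δ_1) = 8
Natural end conditions: σ_0 = σ_3 = 0.
Forward elimination and back-substitution give σ_0 = 0, σ_1 = 40/11, σ_2 = -4/11, σ_3 = 0.
On [4, 5], g'(x) = b_2 + 2c_2·(x - 4) + 3d_2·(x - 4)² with b_2 = Δ_2 - h_2(2σ_2 + σ_3)/6 = 70/33, c_2 = σ_2/2 = -2/11, d_2 = (σ_3 - σ_2)/(6h_2) = 2/33. So g'(5) = 64/33.

1.9394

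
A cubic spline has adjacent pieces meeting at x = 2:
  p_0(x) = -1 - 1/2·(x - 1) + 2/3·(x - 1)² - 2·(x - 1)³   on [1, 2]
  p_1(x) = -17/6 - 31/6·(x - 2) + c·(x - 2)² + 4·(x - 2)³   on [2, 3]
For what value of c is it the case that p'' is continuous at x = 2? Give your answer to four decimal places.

-5.3333

p_0''(x) = 4/3 - 12·(x - 1), so p_0''(2) = -32/3. On the right, p_1''(2) = 2c, so c = -16/3.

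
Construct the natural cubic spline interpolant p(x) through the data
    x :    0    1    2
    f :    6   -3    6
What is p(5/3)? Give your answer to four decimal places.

1.6667

With M_i denoting the second derivative at x_i, h_i = 1, 1, and Δ_i = (y_(i+1) − y_i)/h_i = -9, 9:
  1·M_0 + 4·M_1 + 1·M_2 = 6(Δ_1 - Δ_0) = 108
Natural end conditions: M_0 = M_2 = 0.
Solving: M_0 = 0, M_1 = 27, M_2 = 0.
On [1, 2], p(x) = -3 + 0·(x - 1) + 27/2·(x - 1)² - 9/2·(x - 1)³.
With (x - 1) = 2/3: p(5/3) = 5/3.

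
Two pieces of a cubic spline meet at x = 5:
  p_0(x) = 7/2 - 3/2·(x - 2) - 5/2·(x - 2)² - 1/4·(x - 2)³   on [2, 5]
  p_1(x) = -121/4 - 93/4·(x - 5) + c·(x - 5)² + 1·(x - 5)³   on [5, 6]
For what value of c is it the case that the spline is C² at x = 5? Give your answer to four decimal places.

p_0''(x) = -5 - 3/2·(x - 2), so p_0''(5) = -19/2. On the right, p_1''(5) = 2c, so c = -19/4.

-4.7500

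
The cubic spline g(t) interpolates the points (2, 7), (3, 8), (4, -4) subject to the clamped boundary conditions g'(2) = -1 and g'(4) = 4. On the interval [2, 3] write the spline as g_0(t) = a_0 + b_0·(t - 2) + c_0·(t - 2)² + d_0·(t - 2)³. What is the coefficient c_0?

14

With M_i denoting the second derivative at x_i, h_i = 1, 1, and Δ_i = (y_(i+1) − y_i)/h_i = 1, -12:
  1·M_0 + 4·M_1 + 1·M_2 = 6(Δ_1 - Δ_0) = -78
Clamped end conditions give two more equations: 2h_0·M_0 + h_0·M_1 = 6(Δ_0 - g'(2)) = 12 and h_1·M_1 + 2h_1·M_2 = 6(g'(4) - Δ_1) = 96.
Solving the tridiagonal system: M_0 = 28, M_1 = -44, M_2 = 70.
On [2, 3], with g_0(t) = a_0 + b_0·(t - 2) + c_0·(t - 2)² + d_0·(t - 2)³: c_0 = M_0/2 = 14, d_0 = (M_1 - M_0)/(6h_0) = -12, b_0 = Δ_0 - h_0(2M_0 + M_1)/6 = -1.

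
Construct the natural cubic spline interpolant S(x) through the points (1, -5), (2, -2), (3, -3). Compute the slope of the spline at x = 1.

Let m_i = S''(x_i). Step sizes h_i = 1, 1; slopes of the chords Δ_i = (y_(i+1) - y_i)/h_i = 3, -1.
  1·m_0 + 4·m_1 + 1·m_2 = 6(Δ_1 - Δ_0) = -24
Natural end conditions: m_0 = m_2 = 0.
Solving: m_0 = 0, m_1 = -6, m_2 = 0.
On [1, 2], S'(x) = b_0 + 2c_0·(x - 1) + 3d_0·(x - 1)² with b_0 = Δ_0 - h_0(2m_0 + m_1)/6 = 4, c_0 = m_0/2 = 0, d_0 = (m_1 - m_0)/(6h_0) = -1. So S'(1) = 4.

4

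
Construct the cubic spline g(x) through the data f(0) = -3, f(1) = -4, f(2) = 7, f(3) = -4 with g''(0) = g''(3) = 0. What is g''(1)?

Let M_i = g''(x_i). Step sizes h_i = 1, 1, 1; slopes of the chords Δ_i = (y_(i+1) - y_i)/h_i = -1, 11, -11.
  1·M_0 + 4·M_1 + 1·M_2 = 6(Δ_1 - Δ_0) = 72
  1·M_1 + 4·M_2 + 1·M_3 = 6(Δ_2 - Δ_1) = -132
Natural end conditions: M_0 = M_3 = 0.
Hence M_0 = 0, M_1 = 28, M_2 = -40, M_3 = 0.

28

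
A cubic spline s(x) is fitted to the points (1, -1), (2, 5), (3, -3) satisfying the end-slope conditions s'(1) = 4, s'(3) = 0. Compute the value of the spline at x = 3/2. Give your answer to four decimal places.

Let M_i = s''(x_i). Step sizes h_i = 1, 1; slopes of the chords Δ_i = (y_(i+1) - y_i)/h_i = 6, -8.
  1·M_0 + 4·M_1 + 1·M_2 = 6(Δ_1 - Δ_0) = -84
Clamped end conditions give two more equations: 2h_0·M_0 + h_0·M_1 = 6(Δ_0 - s'(1)) = 12 and h_1·M_1 + 2h_1·M_2 = 6(s'(3) - Δ_1) = 48.
Solving: M_0 = 25, M_1 = -38, M_2 = 43.
On [1, 2], s(x) = -1 + 4·(x - 1) + 25/2·(x - 1)² - 21/2·(x - 1)³.
With (x - 1) = 1/2: s(3/2) = 45/16.

2.8125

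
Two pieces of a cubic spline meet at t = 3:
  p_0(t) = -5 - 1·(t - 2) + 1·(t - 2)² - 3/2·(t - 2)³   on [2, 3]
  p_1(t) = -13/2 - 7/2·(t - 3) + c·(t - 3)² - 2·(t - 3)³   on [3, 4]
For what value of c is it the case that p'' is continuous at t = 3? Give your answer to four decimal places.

-3.5000

p_0''(t) = 2 - 9·(t - 2), so p_0''(3) = -7. On the right, p_1''(3) = 2c, so c = -7/2.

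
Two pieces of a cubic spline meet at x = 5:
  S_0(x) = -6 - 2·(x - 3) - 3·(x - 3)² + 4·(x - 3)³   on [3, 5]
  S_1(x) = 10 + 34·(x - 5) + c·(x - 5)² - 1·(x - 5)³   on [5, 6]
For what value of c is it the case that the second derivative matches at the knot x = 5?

21

S_0''(x) = -6 + 24·(x - 3), so S_0''(5) = 42. On the right, S_1''(5) = 2c, so c = 21.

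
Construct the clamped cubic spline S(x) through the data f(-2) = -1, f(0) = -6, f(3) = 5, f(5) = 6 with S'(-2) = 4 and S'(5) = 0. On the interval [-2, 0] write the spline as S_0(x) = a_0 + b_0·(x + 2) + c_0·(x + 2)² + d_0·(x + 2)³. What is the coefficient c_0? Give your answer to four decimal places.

Write m_i for S''(x_i). With h_i = 2, 3, 2 and divided differences Δ_i = -5/2, 11/3, 1/2, the continuity of S' gives the tridiagonal system
  2·m_0 + 10·m_1 + 3·m_2 = 6(Δ_1 - Δ_0) = 37
  3·m_1 + 10·m_2 + 2·m_3 = 6(Δ_2 - Δ_1) = -19
Clamped end conditions give two more equations: 2h_0·m_0 + h_0·m_1 = 6(Δ_0 - S'(-2)) = -39 and h_2·m_2 + 2h_2·m_3 = 6(S'(5) - Δ_2) = -3.
Solving: m_0 = -655/48, m_1 = 187/24, m_2 = -109/24, m_3 = 73/48.
On [-2, 0], with S_0(x) = a_0 + b_0·(x + 2) + c_0·(x + 2)² + d_0·(x + 2)³: c_0 = m_0/2 = -655/96, d_0 = (m_1 - m_0)/(6h_0) = 343/192, b_0 = Δ_0 - h_0(2m_0 + m_1)/6 = 4.

-6.8229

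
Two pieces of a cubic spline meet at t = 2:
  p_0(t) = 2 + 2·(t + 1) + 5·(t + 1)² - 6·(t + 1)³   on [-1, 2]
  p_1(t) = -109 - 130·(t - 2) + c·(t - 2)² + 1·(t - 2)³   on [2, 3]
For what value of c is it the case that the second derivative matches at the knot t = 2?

-49

p_0''(t) = 10 - 36·(t + 1), so p_0''(2) = -98. On the right, p_1''(2) = 2c, so c = -49.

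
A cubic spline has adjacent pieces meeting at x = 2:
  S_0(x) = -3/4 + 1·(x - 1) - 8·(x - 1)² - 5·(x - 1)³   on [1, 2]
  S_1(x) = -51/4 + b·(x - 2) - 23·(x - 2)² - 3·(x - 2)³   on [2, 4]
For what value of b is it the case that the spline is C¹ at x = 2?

S_0'(x) = 1 - 16·(x - 1) - 15·(x - 1)², so S_0'(2) = -30. On the right, S_1'(2) = b, so b = -30.

-30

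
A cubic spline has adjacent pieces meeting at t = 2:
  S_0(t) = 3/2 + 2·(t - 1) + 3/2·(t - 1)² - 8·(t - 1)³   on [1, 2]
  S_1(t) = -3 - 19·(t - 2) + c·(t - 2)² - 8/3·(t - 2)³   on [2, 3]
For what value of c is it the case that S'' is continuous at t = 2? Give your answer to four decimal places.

S_0''(t) = 3 - 48·(t - 1), so S_0''(2) = -45. On the right, S_1''(2) = 2c, so c = -45/2.

-22.5000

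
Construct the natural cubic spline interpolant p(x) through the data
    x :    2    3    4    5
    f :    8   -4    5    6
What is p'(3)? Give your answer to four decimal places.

0.2667

Put M_i = p'' at the i-th knot. Here h = (1, 1, 1) and Δ = (-12, 9, 1), so the interior equations h_(i-1)·M_(i-1) + 2(h_(i-1)+h_i)·M_i + h_i·M_(i+1) = 6(Δ_i − Δ_(i-1)) read
  1·M_0 + 4·M_1 + 1·M_2 = 6(Δ_1 - Δ_0) = 126
  1·M_1 + 4·M_2 + 1·M_3 = 6(Δ_2 - Δ_1) = -48
Natural end conditions: M_0 = M_3 = 0.
Solving: M_0 = 0, M_1 = 184/5, M_2 = -106/5, M_3 = 0.
On [3, 4], p'(x) = b_1 + 2c_1·(x - 3) + 3d_1·(x - 3)² with b_1 = Δ_1 - h_1(2M_1 + M_2)/6 = 4/15, c_1 = M_1/2 = 92/5, d_1 = (M_2 - M_1)/(6h_1) = -29/3. So p'(3) = 4/15.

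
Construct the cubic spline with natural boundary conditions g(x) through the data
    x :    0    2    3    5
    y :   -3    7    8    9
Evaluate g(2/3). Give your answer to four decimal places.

1.1291

Let m_i = g''(x_i). Step sizes h_i = 2, 1, 2; slopes of the chords Δ_i = (y_(i+1) - y_i)/h_i = 5, 1, 1/2.
  2·m_0 + 6·m_1 + 1·m_2 = 6(Δ_1 - Δ_0) = -24
  1·m_1 + 6·m_2 + 2·m_3 = 6(Δ_2 - Δ_1) = -3
Natural end conditions: m_0 = m_3 = 0.
Solving the tridiagonal system: m_0 = 0, m_1 = -141/35, m_2 = 6/35, m_3 = 0.
On [0, 2], g(x) = -3 + 222/35·x + 0·x² - 47/140·x³.
With x = 2/3: g(2/3) = 1067/945.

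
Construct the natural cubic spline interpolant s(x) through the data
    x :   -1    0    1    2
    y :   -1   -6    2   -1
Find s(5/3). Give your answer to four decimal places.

1.1259

Let M_i = s''(x_i). Step sizes h_i = 1, 1, 1; slopes of the chords Δ_i = (y_(i+1) - y_i)/h_i = -5, 8, -3.
  1·M_0 + 4·M_1 + 1·M_2 = 6(Δ_1 - Δ_0) = 78
  1·M_1 + 4·M_2 + 1·M_3 = 6(Δ_2 - Δ_1) = -66
Natural end conditions: M_0 = M_3 = 0.
Hence M_0 = 0, M_1 = 126/5, M_2 = -114/5, M_3 = 0.
On [1, 2], s(x) = 2 + 23/5·(x - 1) - 57/5·(x - 1)² + 19/5·(x - 1)³.
With (x - 1) = 2/3: s(5/3) = 152/135.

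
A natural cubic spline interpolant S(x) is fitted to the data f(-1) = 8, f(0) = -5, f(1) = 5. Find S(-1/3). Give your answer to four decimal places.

Put M_i = S'' at the i-th knot. Here h = (1, 1) and Δ = (-13, 10), so the interior equations h_(i-1)·M_(i-1) + 2(h_(i-1)+h_i)·M_i + h_i·M_(i+1) = 6(Δ_i − Δ_(i-1)) read
  1·M_0 + 4·M_1 + 1·M_2 = 6(Δ_1 - Δ_0) = 138
Natural end conditions: M_0 = M_2 = 0.
Solving the tridiagonal system: M_0 = 0, M_1 = 69/2, M_2 = 0.
On [-1, 0], S(x) = 8 - 75/4·(x + 1) + 0·(x + 1)² + 23/4·(x + 1)³.
With (x + 1) = 2/3: S(-1/3) = -151/54.

-2.7963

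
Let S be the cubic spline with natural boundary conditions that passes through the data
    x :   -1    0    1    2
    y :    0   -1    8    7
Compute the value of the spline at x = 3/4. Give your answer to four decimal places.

6.0625

With σ_i denoting the second derivative at x_i, h_i = 1, 1, 1, and Δ_i = (y_(i+1) − y_i)/h_i = -1, 9, -1:
  1·σ_0 + 4·σ_1 + 1·σ_2 = 6(Δ_1 - Δ_0) = 60
  1·σ_1 + 4·σ_2 + 1·σ_3 = 6(Δ_2 - Δ_1) = -60
Natural end conditions: σ_0 = σ_3 = 0.
Hence σ_0 = 0, σ_1 = 20, σ_2 = -20, σ_3 = 0.
On [0, 1], S(x) = -1 + 17/3·x + 10·x² - 20/3·x³.
With x = 3/4: S(3/4) = 97/16.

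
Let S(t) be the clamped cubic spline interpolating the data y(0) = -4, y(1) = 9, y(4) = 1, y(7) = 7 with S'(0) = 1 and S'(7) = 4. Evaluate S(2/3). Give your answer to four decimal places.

Let M_i = S''(x_i). Step sizes h_i = 1, 3, 3; slopes of the chords Δ_i = (y_(i+1) - y_i)/h_i = 13, -8/3, 2.
  1·M_0 + 8·M_1 + 3·M_2 = 6(Δ_1 - Δ_0) = -94
  3·M_1 + 12·M_2 + 3·M_3 = 6(Δ_2 - Δ_1) = 28
Clamped end conditions give two more equations: 2h_0·M_0 + h_0·M_1 = 6(Δ_0 - S'(0)) = 72 and h_2·M_2 + 2h_2·M_3 = 6(S'(7) - Δ_2) = 12.
Solving the tridiagonal system: M_0 = 1434/31, M_1 = -636/31, M_2 = 740/93, M_3 = -184/93.
On [0, 1], S(t) = -4 + 1·t + 717/31·t² - 345/31·t³.
With t = 2/3: S(2/3) = 1018/279.

3.6487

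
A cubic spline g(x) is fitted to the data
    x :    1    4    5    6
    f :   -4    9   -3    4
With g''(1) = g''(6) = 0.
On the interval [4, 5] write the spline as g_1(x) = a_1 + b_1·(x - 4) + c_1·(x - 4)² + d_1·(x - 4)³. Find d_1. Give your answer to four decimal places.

Write M_i for g''(x_i). With h_i = 3, 1, 1 and divided differences Δ_i = 13/3, -12, 7, the continuity of g' gives the tridiagonal system
  3·M_0 + 8·M_1 + 1·M_2 = 6(Δ_1 - Δ_0) = -98
  1·M_1 + 4·M_2 + 1·M_3 = 6(Δ_2 - Δ_1) = 114
Natural end conditions: M_0 = M_3 = 0.
Solving: M_0 = 0, M_1 = -506/31, M_2 = 1010/31, M_3 = 0.
On [4, 5], with g_1(x) = a_1 + b_1·(x - 4) + c_1·(x - 4)² + d_1·(x - 4)³: c_1 = M_1/2 = -253/31, d_1 = (M_2 - M_1)/(6h_1) = 758/93, b_1 = Δ_1 - h_1(2M_1 + M_2)/6 = -1115/93.

8.1505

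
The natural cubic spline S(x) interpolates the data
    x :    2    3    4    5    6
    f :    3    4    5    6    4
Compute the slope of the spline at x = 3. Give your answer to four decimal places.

0.8929

Let M_i = S''(x_i). Step sizes h_i = 1, 1, 1, 1; slopes of the chords Δ_i = (y_(i+1) - y_i)/h_i = 1, 1, 1, -2.
  1·M_0 + 4·M_1 + 1·M_2 = 6(Δ_1 - Δ_0) = 0
  1·M_1 + 4·M_2 + 1·M_3 = 6(Δ_2 - Δ_1) = 0
  1·M_2 + 4·M_3 + 1·M_4 = 6(Δ_3 - Δ_2) = -18
Natural end conditions: M_0 = M_4 = 0.
Forward elimination and back-substitution give M_0 = 0, M_1 = -9/28, M_2 = 9/7, M_3 = -135/28, M_4 = 0.
On [3, 4], S'(x) = b_1 + 2c_1·(x - 3) + 3d_1·(x - 3)² with b_1 = Δ_1 - h_1(2M_1 + M_2)/6 = 25/28, c_1 = M_1/2 = -9/56, d_1 = (M_2 - M_1)/(6h_1) = 15/56. So S'(3) = 25/28.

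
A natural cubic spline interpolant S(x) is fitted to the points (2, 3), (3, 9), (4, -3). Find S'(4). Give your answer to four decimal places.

-16.5000

Let m_i = S''(x_i). Step sizes h_i = 1, 1; slopes of the chords Δ_i = (y_(i+1) - y_i)/h_i = 6, -12.
  1·m_0 + 4·m_1 + 1·m_2 = 6(Δ_1 - Δ_0) = -108
Natural end conditions: m_0 = m_2 = 0.
Hence m_0 = 0, m_1 = -27, m_2 = 0.
On [3, 4], S'(x) = b_1 + 2c_1·(x - 3) + 3d_1·(x - 3)² with b_1 = Δ_1 - h_1(2m_1 + m_2)/6 = -3, c_1 = m_1/2 = -27/2, d_1 = (m_2 - m_1)/(6h_1) = 9/2. So S'(4) = -33/2.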